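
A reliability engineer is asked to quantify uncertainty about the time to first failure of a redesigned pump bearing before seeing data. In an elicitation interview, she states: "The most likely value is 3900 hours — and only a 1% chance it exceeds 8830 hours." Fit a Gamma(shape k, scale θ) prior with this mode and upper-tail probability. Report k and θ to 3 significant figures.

Gamma(k,θ) with k>1 has mode (k−1)θ, so θ = 3900/(k−1).
Need P(X < 8830) = 0.99 with θ tied to k this way. Start at k = 2, θ = 3900: P(X<8830) ≈ 0.661.
Too low — raise k to concentrate. Iterating converges to k ≈ 8.18.
Then θ = 3900/(8.18−1) ≈ 543.

k ≈ 8.18, θ ≈ 543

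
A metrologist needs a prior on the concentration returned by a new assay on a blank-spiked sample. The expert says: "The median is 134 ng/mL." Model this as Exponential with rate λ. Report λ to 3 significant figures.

Exponential median = ln 2 / λ, so λ = ln 2 / 134.0 = 0.00517.

λ ≈ 0.00517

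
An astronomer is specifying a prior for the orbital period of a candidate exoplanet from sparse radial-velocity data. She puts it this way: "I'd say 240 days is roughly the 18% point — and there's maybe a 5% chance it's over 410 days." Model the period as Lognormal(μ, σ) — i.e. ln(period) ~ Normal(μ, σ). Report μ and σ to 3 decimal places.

If T ~ Lognormal(μ,σ) then ln T ~ Normal(μ,σ), so the p-quantile of ln T is μ + z_p·σ.
ln(240) = 5.481 and ln(410) = 6.016; z_{0.18} = -0.9154, z_{0.95} = 1.645.
σ = (6.016 − 5.481)/(1.645 − (-0.9154)) = 0.209.
μ = 5.481 − (-0.9154)·0.209 = 5.672.

μ ≈ 5.672, σ ≈ 0.209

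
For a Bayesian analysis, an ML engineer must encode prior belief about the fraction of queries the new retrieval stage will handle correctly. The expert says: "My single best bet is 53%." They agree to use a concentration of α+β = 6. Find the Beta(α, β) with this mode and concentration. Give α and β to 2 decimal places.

α = 3.12, β = 2.88

For α,β > 1 the Beta mode is (α−1)/(α+β−2). With α+β = 6, the mode is (α−1)/4.
Set (α−1)/4 = 0.53 → α = 1 + 0.53·4 = 3.12.
β = 6 − α = 2.88.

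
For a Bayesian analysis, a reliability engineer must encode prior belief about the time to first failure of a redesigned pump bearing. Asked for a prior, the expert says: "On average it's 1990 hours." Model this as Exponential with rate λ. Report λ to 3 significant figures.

Exponential mean = 1/λ, so λ = 1/1990.0 = 0.000503.

λ ≈ 0.000503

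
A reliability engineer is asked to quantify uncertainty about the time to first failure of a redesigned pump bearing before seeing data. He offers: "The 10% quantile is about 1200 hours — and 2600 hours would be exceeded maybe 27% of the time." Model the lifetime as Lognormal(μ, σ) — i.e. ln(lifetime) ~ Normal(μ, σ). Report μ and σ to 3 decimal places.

μ ≈ 7.613, σ ≈ 0.408

If T ~ Lognormal(μ,σ) then ln T ~ Normal(μ,σ), so the p-quantile of ln T is μ + z_p·σ.
ln(1200) = 7.09 and ln(2600) = 7.863; z_{0.1} = -1.282, z_{0.73} = 0.6128.
σ = (7.863 − 7.09)/(0.6128 − (-1.282)) = 0.408.
μ = 7.09 − (-1.282)·0.408 = 7.613.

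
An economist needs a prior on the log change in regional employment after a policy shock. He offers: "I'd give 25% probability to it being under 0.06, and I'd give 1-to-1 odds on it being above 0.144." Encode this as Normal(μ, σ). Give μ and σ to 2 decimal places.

For Normal(μ,σ), the p-quantile is μ + z_p·σ. Here z_{0.25} = -0.6745, z_{0.5} = 0.
So 0.06 = μ − 0.6745σ and 0.144 = μ + 0σ.
Subtracting: σ = (0.144 − 0.06)/(0 − (-0.6745)) = 0.12.
Then μ = 0.06 − (-0.6745)·0.12 = 0.14.

μ = 0.14, σ = 0.12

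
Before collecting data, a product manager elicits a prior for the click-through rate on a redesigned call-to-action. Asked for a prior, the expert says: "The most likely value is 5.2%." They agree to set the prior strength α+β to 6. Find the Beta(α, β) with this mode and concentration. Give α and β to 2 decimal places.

α = 1.21, β = 4.79

For α,β > 1 the Beta mode is (α−1)/(α+β−2). With α+β = 6, the mode is (α−1)/4.
Set (α−1)/4 = 0.052 → α = 1 + 0.052·4 = 1.21.
β = 6 − α = 4.79.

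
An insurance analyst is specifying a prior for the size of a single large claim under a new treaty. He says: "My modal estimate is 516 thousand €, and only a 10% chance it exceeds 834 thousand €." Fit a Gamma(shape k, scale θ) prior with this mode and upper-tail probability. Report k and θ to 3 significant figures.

k ≈ 9.16, θ ≈ 63.2

Gamma(k,θ) with k>1 has mode (k−1)θ, so θ = 516/(k−1).
Need P(X < 834) = 0.9 with θ tied to k this way. Start at k = 2, θ = 516: P(X<834) ≈ 0.480.
Too low — raise k to concentrate. Iterating converges to k ≈ 9.16.
Then θ = 516/(9.16−1) ≈ 63.2.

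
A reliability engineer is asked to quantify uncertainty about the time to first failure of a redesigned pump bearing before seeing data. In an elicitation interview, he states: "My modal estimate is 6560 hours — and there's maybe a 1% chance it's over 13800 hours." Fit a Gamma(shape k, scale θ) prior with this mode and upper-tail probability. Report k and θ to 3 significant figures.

Gamma(k,θ) with k>1 has mode (k−1)θ, so θ = 6560/(k−1).
Need P(X < 13800) = 0.99 with θ tied to k this way. Start at k = 2, θ = 6560: P(X<13800) ≈ 0.621.
Too low — raise k to concentrate. Iterating converges to k ≈ 9.8.
Then θ = 6560/(9.8−1) ≈ 746.

k ≈ 9.8, θ ≈ 746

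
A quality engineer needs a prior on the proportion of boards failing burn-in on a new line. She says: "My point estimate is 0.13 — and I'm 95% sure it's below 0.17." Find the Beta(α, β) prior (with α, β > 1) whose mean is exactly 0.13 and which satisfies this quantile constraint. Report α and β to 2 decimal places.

α ≈ 27.29, β ≈ 182.67

With mean 0.13 fixed, write α = 0.13s, β = 0.87s where s = α+β.
Need P(θ < 0.17) = 0.95 under Beta(0.13s, 0.87s). Normal approximation: (q−m)/√(m(1−m)/s) ≈ z_{0.95} = 1.64, so s ≈ 0.13·0.87·(1.64)²/(0.17−0.13)² = 191.2.
At s = 191.2: P(θ<0.17) ≈ 0.942. Adjusting to match 0.95 gives s ≈ 209.96.
So α = 0.13·209.96 ≈ 27.29, β = 0.87·209.96 ≈ 182.67.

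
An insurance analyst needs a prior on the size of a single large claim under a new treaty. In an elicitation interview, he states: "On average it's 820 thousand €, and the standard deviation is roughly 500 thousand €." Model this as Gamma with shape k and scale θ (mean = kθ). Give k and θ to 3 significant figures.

k ≈ 2.69, θ ≈ 305

For Gamma(k, scale θ): mean = kθ, variance = kθ², so CV = 1/√k.
CV = SD/mean = 500/820 = 0.6098, hence k = 1/CV² = 2.69.
Then θ = mean/k = 820/2.69 = 305.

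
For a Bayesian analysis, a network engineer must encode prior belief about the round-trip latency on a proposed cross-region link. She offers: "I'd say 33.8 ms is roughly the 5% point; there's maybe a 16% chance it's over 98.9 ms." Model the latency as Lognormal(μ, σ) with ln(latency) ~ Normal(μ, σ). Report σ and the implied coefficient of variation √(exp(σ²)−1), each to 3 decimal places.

If T ~ Lognormal(μ,σ) then ln T ~ Normal(μ,σ), so the p-quantile of ln T is μ + z_p·σ.
ln(33.8) = 3.52 and ln(98.9) = 4.594; z_{0.05} = -1.645, z_{0.84} = 0.9945.
σ = (4.594 − 3.52)/(0.9945 − (-1.645)) = 0.407.
μ = 3.52 − (-1.645)·0.407 = 4.190.
CV = √(exp(σ²)−1) = √(exp(0.1655)−1) = 0.424.

σ ≈ 0.407, CV ≈ 0.424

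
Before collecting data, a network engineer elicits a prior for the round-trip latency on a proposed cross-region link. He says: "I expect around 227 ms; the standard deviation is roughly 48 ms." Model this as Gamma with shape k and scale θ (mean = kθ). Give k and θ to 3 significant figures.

k ≈ 22.4, θ ≈ 10.1

For Gamma(k, scale θ): mean = kθ, variance = kθ², so CV = 1/√k.
CV = SD/mean = 48/227 = 0.2115, hence k = 1/CV² = 22.4.
Then θ = mean/k = 227/22.4 = 10.1.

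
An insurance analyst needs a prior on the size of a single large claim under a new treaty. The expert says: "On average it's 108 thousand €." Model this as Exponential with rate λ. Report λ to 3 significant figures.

λ ≈ 0.00926

Exponential mean = 1/λ, so λ = 1/108.0 = 0.00926.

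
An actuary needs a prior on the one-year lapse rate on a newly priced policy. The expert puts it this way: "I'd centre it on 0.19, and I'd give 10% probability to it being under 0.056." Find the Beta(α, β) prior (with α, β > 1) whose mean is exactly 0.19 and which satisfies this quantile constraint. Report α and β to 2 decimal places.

With mean 0.19 fixed, write α = 0.19s, β = 0.81s where s = α+β.
Need P(θ < 0.056) = 0.1 under Beta(0.19s, 0.81s). Normal approximation: (q−m)/√(m(1−m)/s) ≈ z_{0.1} = -1.28, so s ≈ 0.19·0.81·(-1.28)²/(0.056−0.19)² = 14.1.
At s = 14.1: P(θ<0.056) ≈ 0.058. Adjusting to match 0.1 gives s ≈ 10.25.
So α = 0.19·10.25 ≈ 1.95, β = 0.81·10.25 ≈ 8.30.

α ≈ 1.95, β ≈ 8.30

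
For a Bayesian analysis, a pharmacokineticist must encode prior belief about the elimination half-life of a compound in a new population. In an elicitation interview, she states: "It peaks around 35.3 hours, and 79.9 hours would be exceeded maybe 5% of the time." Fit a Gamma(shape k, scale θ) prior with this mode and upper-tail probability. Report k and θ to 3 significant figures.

Gamma(k,θ) with k>1 has mode (k−1)θ, so θ = 35.3/(k−1).
Need P(X < 79.9) = 0.95 with θ tied to k this way. Start at k = 2, θ = 35.3: P(X<79.9) ≈ 0.661.
Too low — raise k to concentrate. Iterating converges to k ≈ 5.11.
Then θ = 35.3/(5.11−1) ≈ 8.58.

k ≈ 5.11, θ ≈ 8.58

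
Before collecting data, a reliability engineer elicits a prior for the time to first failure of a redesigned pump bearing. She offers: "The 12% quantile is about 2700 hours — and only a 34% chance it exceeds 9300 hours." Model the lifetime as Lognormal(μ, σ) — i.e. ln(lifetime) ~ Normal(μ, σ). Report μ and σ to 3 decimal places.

μ ≈ 8.816, σ ≈ 0.779

If T ~ Lognormal(μ,σ) then ln T ~ Normal(μ,σ), so the p-quantile of ln T is μ + z_p·σ.
ln(2700) = 7.901 and ln(9300) = 9.138; z_{0.12} = -1.175, z_{0.66} = 0.4125.
σ = (9.138 − 7.901)/(0.4125 − (-1.175)) = 0.779.
μ = 7.901 − (-1.175)·0.779 = 8.816.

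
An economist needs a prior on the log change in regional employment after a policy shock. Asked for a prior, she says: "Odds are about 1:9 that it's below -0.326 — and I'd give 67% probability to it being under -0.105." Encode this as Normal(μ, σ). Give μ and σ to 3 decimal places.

μ = -0.161, σ = 0.128

The p-quantile of Normal(μ,σ) is μ + z_p·σ, with z_{0.1} = -1.282 and z_{0.67} = 0.4399.
Eliminate σ: μ = (z₂·x₁ − z₁·x₂)/(z₂ − z₁) = (0.4399·-0.326 − (-1.282)·-0.105)/1.721 = -0.161.
Then σ = (x₂ − x₁)/(z₂ − z₁) = (-0.105 − -0.326)/1.721 = 0.128.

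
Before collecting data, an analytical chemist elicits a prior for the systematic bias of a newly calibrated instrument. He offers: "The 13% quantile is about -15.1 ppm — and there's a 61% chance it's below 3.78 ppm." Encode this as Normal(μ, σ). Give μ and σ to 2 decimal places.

μ = 0.03, σ = 13.43

For Normal(μ,σ), the p-quantile is μ + z_p·σ. Here z_{0.13} = -1.126, z_{0.61} = 0.2793.
So -15.1 = μ − 1.126σ and 3.78 = μ + 0.2793σ.
Subtracting: σ = (3.78 − -15.1)/(0.2793 − (-1.126)) = 13.43.
Then μ = -15.1 − (-1.126)·13.43 = 0.03.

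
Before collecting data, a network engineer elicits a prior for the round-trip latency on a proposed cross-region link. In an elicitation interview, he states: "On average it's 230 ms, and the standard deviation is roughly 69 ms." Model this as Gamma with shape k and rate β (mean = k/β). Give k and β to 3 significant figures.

For Gamma(k, rate β): mean = k/β, variance = k/β², so CV = 1/√k.
CV = SD/mean = 69/230 = 0.3, hence k = 1/CV² = 11.1.
Then β = k/mean = 11.1/230 = 0.0483.

k ≈ 11.1, β ≈ 0.0483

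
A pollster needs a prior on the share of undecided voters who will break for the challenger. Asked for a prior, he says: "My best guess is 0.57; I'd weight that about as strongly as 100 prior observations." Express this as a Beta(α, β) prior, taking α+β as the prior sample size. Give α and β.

α = 57, β = 43

Under the effective-sample-size interpretation, Beta(α, β) has prior mean α/(α+β) and prior sample size α+β.
So α+β = 100 and α/(α+β) = 0.57, giving α = 0.57·100 = 57 and β = 100 − 57 = 43.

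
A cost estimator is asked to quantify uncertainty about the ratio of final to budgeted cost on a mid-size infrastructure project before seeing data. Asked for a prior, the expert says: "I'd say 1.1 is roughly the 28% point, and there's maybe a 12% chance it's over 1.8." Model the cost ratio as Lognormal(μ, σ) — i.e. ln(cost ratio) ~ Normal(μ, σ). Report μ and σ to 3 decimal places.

If T ~ Lognormal(μ,σ) then ln T ~ Normal(μ,σ), so the p-quantile of ln T is μ + z_p·σ.
ln(1.1) = 0.09531 and ln(1.8) = 0.5878; z_{0.28} = -0.5828, z_{0.88} = 1.175.
σ = (0.5878 − 0.09531)/(1.175 − (-0.5828)) = 0.280.
μ = 0.09531 − (-0.5828)·0.280 = 0.259.

μ ≈ 0.259, σ ≈ 0.280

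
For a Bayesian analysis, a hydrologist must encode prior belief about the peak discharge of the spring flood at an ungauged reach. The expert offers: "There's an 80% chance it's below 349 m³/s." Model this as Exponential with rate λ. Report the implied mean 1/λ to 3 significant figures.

mean ≈ 217 m³/s

P(T < 349.0) = 1 − e^(−λ·349.0) = 0.8, so λ = −ln(1−0.8)/349.0 = −ln(0.2)/349.0 = 0.00461.
Mean = 1/λ = 217 m³/s.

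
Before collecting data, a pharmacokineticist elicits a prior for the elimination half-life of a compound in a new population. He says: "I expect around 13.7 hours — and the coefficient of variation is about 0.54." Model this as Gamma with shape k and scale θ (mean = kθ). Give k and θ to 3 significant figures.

k ≈ 3.43, θ ≈ 3.99

For Gamma(k, scale θ): mean = kθ, variance = kθ², so CV = 1/√k.
CV = 0.54, hence k = 1/CV² = 3.43.
Then θ = mean/k = 13.7/3.43 = 3.99.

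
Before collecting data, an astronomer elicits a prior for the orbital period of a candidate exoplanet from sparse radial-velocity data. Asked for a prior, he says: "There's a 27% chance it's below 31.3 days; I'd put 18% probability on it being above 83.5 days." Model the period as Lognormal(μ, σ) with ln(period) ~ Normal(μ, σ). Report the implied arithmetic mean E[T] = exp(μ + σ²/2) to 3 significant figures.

E[T] ≈ 57 days

If T ~ Lognormal(μ,σ) then ln T ~ Normal(μ,σ), so the p-quantile of ln T is μ + z_p·σ.
ln(31.3) = 3.444 and ln(83.5) = 4.425; z_{0.27} = -0.6128, z_{0.82} = 0.9154.
σ = (4.425 − 3.444)/(0.9154 − (-0.6128)) = 0.642.
μ = 3.444 − (-0.6128)·0.642 = 3.837.
E[T] = exp(μ + σ²/2) = exp(3.837 + 0.2061) = 57 days.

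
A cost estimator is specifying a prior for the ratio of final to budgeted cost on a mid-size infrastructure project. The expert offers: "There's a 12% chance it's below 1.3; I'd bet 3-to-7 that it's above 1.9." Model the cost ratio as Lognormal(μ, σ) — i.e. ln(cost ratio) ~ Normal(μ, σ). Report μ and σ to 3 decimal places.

If T ~ Lognormal(μ,σ) then ln T ~ Normal(μ,σ), so the p-quantile of ln T is μ + z_p·σ.
ln(1.3) = 0.2624 and ln(1.9) = 0.6419; z_{0.12} = -1.175, z_{0.7} = 0.5244.
σ = (0.6419 − 0.2624)/(0.5244 − (-1.175)) = 0.223.
μ = 0.2624 − (-1.175)·0.223 = 0.525.

μ ≈ 0.525, σ ≈ 0.223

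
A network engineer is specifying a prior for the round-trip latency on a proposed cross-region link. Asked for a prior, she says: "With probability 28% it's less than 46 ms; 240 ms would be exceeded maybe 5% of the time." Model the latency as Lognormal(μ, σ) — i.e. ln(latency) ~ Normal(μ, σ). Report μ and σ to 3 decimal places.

μ ≈ 4.261, σ ≈ 0.742

If T ~ Lognormal(μ,σ) then ln T ~ Normal(μ,σ), so the p-quantile of ln T is μ + z_p·σ.
ln(46) = 3.829 and ln(240) = 5.481; z_{0.28} = -0.5828, z_{0.95} = 1.645.
σ = (5.481 − 3.829)/(1.645 − (-0.5828)) = 0.742.
μ = 3.829 − (-0.5828)·0.742 = 4.261.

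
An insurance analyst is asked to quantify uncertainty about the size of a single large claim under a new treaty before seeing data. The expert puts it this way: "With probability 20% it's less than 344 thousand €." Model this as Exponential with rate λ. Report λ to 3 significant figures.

P(T < 344.0) = 1 − e^(−λ·344.0) = 0.2, so λ = −ln(1−0.2)/344.0 = −ln(0.8)/344.0 = 0.000649.

λ ≈ 0.000649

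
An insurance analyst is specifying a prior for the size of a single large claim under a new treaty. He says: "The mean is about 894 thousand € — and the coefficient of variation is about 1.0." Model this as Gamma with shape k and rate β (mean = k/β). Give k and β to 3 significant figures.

For Gamma(k, rate β): mean = k/β, variance = k/β², so CV = 1/√k.
CV = 1.0, hence k = 1/CV² = 1.
Then β = k/mean = 1/894 = 0.00112.

k ≈ 1, β ≈ 0.00112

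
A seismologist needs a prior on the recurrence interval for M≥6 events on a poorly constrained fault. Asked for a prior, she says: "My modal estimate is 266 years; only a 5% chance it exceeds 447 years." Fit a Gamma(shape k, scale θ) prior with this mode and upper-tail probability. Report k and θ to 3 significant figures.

k ≈ 11.4, θ ≈ 25.7

Gamma(k,θ) with k>1 has mode (k−1)θ, so θ = 266/(k−1).
Need P(X < 447) = 0.95 with θ tied to k this way. Start at k = 2, θ = 266: P(X<447) ≈ 0.501.
Too low — raise k to concentrate. Iterating converges to k ≈ 11.4.
Then θ = 266/(11.4−1) ≈ 25.7.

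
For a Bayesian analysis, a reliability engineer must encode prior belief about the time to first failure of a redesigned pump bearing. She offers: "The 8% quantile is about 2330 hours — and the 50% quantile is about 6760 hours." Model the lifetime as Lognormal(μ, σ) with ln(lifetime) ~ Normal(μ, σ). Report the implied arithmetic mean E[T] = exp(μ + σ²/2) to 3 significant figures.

E[T] ≈ 9010 hours

If T ~ Lognormal(μ,σ) then ln T ~ Normal(μ,σ), so the p-quantile of ln T is μ + z_p·σ.
ln(2330) = 7.754 and ln(6760) = 8.819; z_{0.08} = -1.405, z_{0.5} = 0.
σ = (8.819 − 7.754)/(0 − (-1.405)) = 0.758.
μ = 7.754 − (-1.405)·0.758 = 8.819.
E[T] = exp(μ + σ²/2) = exp(8.819 + 0.2873) = 9010 hours.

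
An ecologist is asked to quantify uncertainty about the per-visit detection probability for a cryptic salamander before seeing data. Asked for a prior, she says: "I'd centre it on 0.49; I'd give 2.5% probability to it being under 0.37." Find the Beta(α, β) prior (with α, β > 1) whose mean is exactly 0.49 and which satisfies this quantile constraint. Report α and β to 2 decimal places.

α ≈ 31.80, β ≈ 33.10

With mean 0.49 fixed, write α = 0.49s, β = 0.51s where s = α+β.
Need P(θ < 0.37) = 0.025 under Beta(0.49s, 0.51s). Normal approximation: (q−m)/√(m(1−m)/s) ≈ z_{0.025} = -1.96, so s ≈ 0.49·0.51·(-1.96)²/(0.37−0.49)² = 66.7.
At s = 66.7: P(θ<0.37) ≈ 0.023. Adjusting to match 0.025 gives s ≈ 64.90.
So α = 0.49·64.90 ≈ 31.80, β = 0.51·64.90 ≈ 33.10.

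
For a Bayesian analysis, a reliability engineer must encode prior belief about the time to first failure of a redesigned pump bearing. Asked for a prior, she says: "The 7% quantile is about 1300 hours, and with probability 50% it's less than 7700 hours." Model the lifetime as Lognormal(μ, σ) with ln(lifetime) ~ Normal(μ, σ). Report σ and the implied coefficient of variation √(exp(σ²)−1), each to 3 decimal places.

σ ≈ 1.205, CV ≈ 1.810

If T ~ Lognormal(μ,σ) then ln T ~ Normal(μ,σ), so the p-quantile of ln T is μ + z_p·σ.
ln(1300) = 7.17 and ln(7700) = 8.949; z_{0.07} = -1.476, z_{0.5} = 0.
σ = (8.949 − 7.17)/(0 − (-1.476)) = 1.205.
μ = 7.17 − (-1.476)·1.205 = 8.949.
CV = √(exp(σ²)−1) = √(exp(1.4529)−1) = 1.810.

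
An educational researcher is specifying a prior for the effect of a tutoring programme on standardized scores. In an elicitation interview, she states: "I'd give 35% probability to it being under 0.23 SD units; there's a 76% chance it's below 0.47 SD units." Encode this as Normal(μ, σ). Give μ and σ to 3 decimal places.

For Normal(μ,σ), the p-quantile is μ + z_p·σ. Here z_{0.35} = -0.3853, z_{0.76} = 0.7063.
So 0.23 = μ − 0.3853σ and 0.47 = μ + 0.7063σ.
Subtracting: σ = (0.47 − 0.23)/(0.7063 − (-0.3853)) = 0.220.
Then μ = 0.23 − (-0.3853)·0.220 = 0.315.

μ = 0.315, σ = 0.220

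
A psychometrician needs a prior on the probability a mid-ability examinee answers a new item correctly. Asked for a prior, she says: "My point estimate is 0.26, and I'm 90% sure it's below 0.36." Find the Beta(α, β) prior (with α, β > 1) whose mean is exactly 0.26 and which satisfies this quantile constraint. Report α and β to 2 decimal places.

α ≈ 8.59, β ≈ 24.46

With mean 0.26 fixed, write α = 0.26s, β = 0.74s where s = α+β.
Need P(θ < 0.36) = 0.9 under Beta(0.26s, 0.74s). Normal approximation: (q−m)/√(m(1−m)/s) ≈ z_{0.9} = 1.28, so s ≈ 0.26·0.74·(1.28)²/(0.36−0.26)² = 31.6.
At s = 31.6: P(θ<0.36) ≈ 0.895. Adjusting to match 0.9 gives s ≈ 33.05.
So α = 0.26·33.05 ≈ 8.59, β = 0.74·33.05 ≈ 24.46.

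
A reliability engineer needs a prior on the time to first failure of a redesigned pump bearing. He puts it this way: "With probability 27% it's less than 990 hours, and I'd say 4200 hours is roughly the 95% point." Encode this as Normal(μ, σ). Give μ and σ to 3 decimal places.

μ = 1861.311, σ = 1421.822

For Normal(μ,σ), the p-quantile is μ + z_p·σ. Here z_{0.27} = -0.6128, z_{0.95} = 1.645.
So 990 = μ − 0.6128σ and 4200 = μ + 1.645σ.
Subtracting: σ = (4200 − 990)/(1.645 − (-0.6128)) = 1421.822.
Then μ = 990 − (-0.6128)·1421.822 = 1861.311.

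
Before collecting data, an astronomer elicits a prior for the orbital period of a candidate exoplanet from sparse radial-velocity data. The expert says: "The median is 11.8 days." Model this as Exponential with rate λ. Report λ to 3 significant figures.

Exponential median = ln 2 / λ, so λ = ln 2 / 11.8 = 0.0587.

λ ≈ 0.0587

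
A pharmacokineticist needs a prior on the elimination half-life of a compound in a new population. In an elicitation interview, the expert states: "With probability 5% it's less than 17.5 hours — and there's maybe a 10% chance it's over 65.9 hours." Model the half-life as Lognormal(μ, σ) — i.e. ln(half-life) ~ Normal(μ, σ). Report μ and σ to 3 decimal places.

μ ≈ 3.607, σ ≈ 0.453

If T ~ Lognormal(μ,σ) then ln T ~ Normal(μ,σ), so the p-quantile of ln T is μ + z_p·σ.
ln(17.5) = 2.862 and ln(65.9) = 4.188; z_{0.05} = -1.645, z_{0.9} = 1.282.
σ = (4.188 − 2.862)/(1.282 − (-1.645)) = 0.453.
μ = 2.862 − (-1.645)·0.453 = 3.607.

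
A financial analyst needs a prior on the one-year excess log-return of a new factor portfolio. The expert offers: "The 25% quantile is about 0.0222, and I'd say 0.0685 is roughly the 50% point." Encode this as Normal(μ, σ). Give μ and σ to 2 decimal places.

The p-quantile of Normal(μ,σ) is μ + z_p·σ, with z_{0.25} = -0.6745 and z_{0.5} = 0.
Eliminate σ: μ = (z₂·x₁ − z₁·x₂)/(z₂ − z₁) = (0·0.0222 − (-0.6745)·0.0685)/0.6745 = 0.07.
Then σ = (x₂ − x₁)/(z₂ − z₁) = (0.0685 − 0.0222)/0.6745 = 0.07.

μ = 0.07, σ = 0.07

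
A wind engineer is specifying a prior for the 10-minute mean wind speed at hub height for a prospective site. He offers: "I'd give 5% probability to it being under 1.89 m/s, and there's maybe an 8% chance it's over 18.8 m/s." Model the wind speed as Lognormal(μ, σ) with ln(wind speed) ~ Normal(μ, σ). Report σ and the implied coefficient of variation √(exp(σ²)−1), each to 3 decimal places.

If T ~ Lognormal(μ,σ) then ln T ~ Normal(μ,σ), so the p-quantile of ln T is μ + z_p·σ.
ln(1.89) = 0.6366 and ln(18.8) = 2.934; z_{0.05} = -1.645, z_{0.92} = 1.405.
σ = (2.934 − 0.6366)/(1.405 − (-1.645)) = 0.753.
μ = 0.6366 − (-1.645)·0.753 = 1.876.
CV = √(exp(σ²)−1) = √(exp(0.5673)−1) = 0.874.

σ ≈ 0.753, CV ≈ 0.874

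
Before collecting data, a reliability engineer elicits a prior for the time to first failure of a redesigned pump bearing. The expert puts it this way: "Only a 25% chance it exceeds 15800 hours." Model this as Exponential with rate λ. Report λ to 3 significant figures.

λ ≈ 8.77e-05

P(T > 15800.0) = e^(−λ·15800.0) = 0.25, so λ = −ln(0.25)/15800.0 = 8.77e-05.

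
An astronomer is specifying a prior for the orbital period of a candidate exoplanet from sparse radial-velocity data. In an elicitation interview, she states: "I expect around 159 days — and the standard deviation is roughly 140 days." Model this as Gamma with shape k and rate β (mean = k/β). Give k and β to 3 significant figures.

For Gamma(k, rate β): mean = k/β, variance = k/β², so CV = 1/√k.
CV = SD/mean = 140/159 = 0.8805, hence k = 1/CV² = 1.29.
Then β = k/mean = 1.29/159 = 0.00811.

k ≈ 1.29, β ≈ 0.00811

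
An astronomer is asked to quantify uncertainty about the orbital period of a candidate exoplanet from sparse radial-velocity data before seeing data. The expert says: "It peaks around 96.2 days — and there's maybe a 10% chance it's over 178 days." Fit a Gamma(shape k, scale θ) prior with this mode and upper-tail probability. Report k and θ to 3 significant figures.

Gamma(k,θ) with k>1 has mode (k−1)θ, so θ = 96.2/(k−1).
Need P(X < 178) = 0.9 with θ tied to k this way. Start at k = 2, θ = 96.2: P(X<178) ≈ 0.552.
Too low — raise k to concentrate. Iterating converges to k ≈ 6.04.
Then θ = 96.2/(6.04−1) ≈ 19.1.

k ≈ 6.04, θ ≈ 19.1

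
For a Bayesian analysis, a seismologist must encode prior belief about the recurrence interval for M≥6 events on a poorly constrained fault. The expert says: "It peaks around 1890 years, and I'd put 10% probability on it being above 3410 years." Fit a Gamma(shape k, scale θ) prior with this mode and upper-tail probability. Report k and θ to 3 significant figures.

k ≈ 6.47, θ ≈ 346

Gamma(k,θ) with k>1 has mode (k−1)θ, so θ = 1890/(k−1).
Need P(X < 3410) = 0.9 with θ tied to k this way. Start at k = 2, θ = 1890: P(X<3410) ≈ 0.538.
Too low — raise k to concentrate. Iterating converges to k ≈ 6.47.
Then θ = 1890/(6.47−1) ≈ 346.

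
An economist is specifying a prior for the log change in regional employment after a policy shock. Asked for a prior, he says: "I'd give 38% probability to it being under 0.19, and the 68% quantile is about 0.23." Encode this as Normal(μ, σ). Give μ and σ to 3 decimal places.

For Normal(μ,σ), the p-quantile is μ + z_p·σ. Here z_{0.38} = -0.3055, z_{0.68} = 0.4677.
So 0.19 = μ − 0.3055σ and 0.23 = μ + 0.4677σ.
Subtracting: σ = (0.23 − 0.19)/(0.4677 − (-0.3055)) = 0.052.
Then μ = 0.19 − (-0.3055)·0.052 = 0.206.

μ = 0.206, σ = 0.052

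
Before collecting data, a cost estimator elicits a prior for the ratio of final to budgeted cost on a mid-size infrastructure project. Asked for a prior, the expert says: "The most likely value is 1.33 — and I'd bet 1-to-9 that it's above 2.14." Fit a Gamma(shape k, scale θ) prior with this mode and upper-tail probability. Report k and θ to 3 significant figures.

k ≈ 9.31, θ ≈ 0.16

Gamma(k,θ) with k>1 has mode (k−1)θ, so θ = 1.33/(k−1).
Need P(X < 2.14) = 0.9 with θ tied to k this way. Start at k = 2, θ = 1.33: P(X<2.14) ≈ 0.478.
Too low — raise k to concentrate. Iterating converges to k ≈ 9.31.
Then θ = 1.33/(9.31−1) ≈ 0.16.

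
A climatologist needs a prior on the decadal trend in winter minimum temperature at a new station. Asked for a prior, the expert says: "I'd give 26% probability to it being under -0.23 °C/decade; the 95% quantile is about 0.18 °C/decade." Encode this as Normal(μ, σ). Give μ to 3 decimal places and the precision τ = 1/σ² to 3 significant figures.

μ = -0.115, τ = 31.1

The p-quantile of Normal(μ,σ) is μ + z_p·σ, with z_{0.26} = -0.6433 and z_{0.95} = 1.645.
Eliminate σ: μ = (z₂·x₁ − z₁·x₂)/(z₂ − z₁) = (1.645·-0.23 − (-0.6433)·0.18)/2.288 = -0.115.
Then σ = (x₂ − x₁)/(z₂ − z₁) = (0.18 − -0.23)/2.288 = 0.179.
Precision τ = 1/σ² = 1/0.1792² = 31.1.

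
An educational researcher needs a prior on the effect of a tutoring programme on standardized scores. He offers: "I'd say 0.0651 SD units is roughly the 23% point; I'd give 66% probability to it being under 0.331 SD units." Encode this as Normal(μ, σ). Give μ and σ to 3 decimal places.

μ = 0.236, σ = 0.231

For Normal(μ,σ), the p-quantile is μ + z_p·σ. Here z_{0.23} = -0.7388, z_{0.66} = 0.4125.
So 0.0651 = μ − 0.7388σ and 0.331 = μ + 0.4125σ.
Subtracting: σ = (0.331 − 0.0651)/(0.4125 − (-0.7388)) = 0.231.
Then μ = 0.0651 − (-0.7388)·0.231 = 0.236.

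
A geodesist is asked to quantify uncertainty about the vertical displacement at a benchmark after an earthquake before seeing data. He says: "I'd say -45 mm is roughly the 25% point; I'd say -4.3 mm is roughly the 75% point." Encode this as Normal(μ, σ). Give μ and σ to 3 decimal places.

The p-quantile of Normal(μ,σ) is μ + z_p·σ, with z_{0.25} = -0.6745 and z_{0.75} = 0.6745.
Eliminate σ: μ = (z₂·x₁ − z₁·x₂)/(z₂ − z₁) = (0.6745·-45 − (-0.6745)·-4.3)/1.349 = -24.650.
Then σ = (x₂ − x₁)/(z₂ − z₁) = (-4.3 − -45)/1.349 = 30.171.

μ = -24.650, σ = 30.171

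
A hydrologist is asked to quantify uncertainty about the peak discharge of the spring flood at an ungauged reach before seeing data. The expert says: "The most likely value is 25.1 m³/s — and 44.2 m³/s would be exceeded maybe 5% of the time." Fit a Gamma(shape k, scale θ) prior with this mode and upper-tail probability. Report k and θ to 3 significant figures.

Gamma(k,θ) with k>1 has mode (k−1)θ, so θ = 25.1/(k−1).
Need P(X < 44.2) = 0.95 with θ tied to k this way. Start at k = 2, θ = 25.1: P(X<44.2) ≈ 0.525.
Too low — raise k to concentrate. Iterating converges to k ≈ 9.71.
Then θ = 25.1/(9.71−1) ≈ 2.88.

k ≈ 9.71, θ ≈ 2.88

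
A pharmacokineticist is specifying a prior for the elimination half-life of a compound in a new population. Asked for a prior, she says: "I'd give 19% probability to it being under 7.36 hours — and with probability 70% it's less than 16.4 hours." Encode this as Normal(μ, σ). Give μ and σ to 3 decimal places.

μ = 13.019, σ = 6.447

The p-quantile of Normal(μ,σ) is μ + z_p·σ, with z_{0.19} = -0.8779 and z_{0.7} = 0.5244.
Eliminate σ: μ = (z₂·x₁ − z₁·x₂)/(z₂ − z₁) = (0.5244·7.36 − (-0.8779)·16.4)/1.402 = 13.019.
Then σ = (x₂ − x₁)/(z₂ − z₁) = (16.4 − 7.36)/1.402 = 6.447.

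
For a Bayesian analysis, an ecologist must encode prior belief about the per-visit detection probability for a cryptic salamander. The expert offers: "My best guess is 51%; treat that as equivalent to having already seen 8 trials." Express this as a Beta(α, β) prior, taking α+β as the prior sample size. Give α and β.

Under the effective-sample-size interpretation, Beta(α, β) has prior mean α/(α+β) and prior sample size α+β.
So α+β = 8 and α/(α+β) = 0.51, giving α = 0.51·8 = 4.08 and β = 8 − 4.08 = 3.92.

α = 4.08, β = 3.92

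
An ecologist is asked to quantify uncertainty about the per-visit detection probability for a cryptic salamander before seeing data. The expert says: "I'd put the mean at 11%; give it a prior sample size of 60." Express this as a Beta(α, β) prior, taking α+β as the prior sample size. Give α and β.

Under the effective-sample-size interpretation, Beta(α, β) has prior mean α/(α+β) and prior sample size α+β.
So α+β = 60 and α/(α+β) = 0.11, giving α = 0.11·60 = 6.6 and β = 60 − 6.6 = 53.4.

α = 6.6, β = 53.4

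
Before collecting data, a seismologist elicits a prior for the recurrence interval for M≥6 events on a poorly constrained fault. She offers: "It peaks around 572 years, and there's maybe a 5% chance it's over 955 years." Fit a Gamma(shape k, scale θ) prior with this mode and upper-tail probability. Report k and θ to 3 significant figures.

k ≈ 11.6, θ ≈ 53.8

Gamma(k,θ) with k>1 has mode (k−1)θ, so θ = 572/(k−1).
Need P(X < 955) = 0.95 with θ tied to k this way. Start at k = 2, θ = 572: P(X<955) ≈ 0.497.
Too low — raise k to concentrate. Iterating converges to k ≈ 11.6.
Then θ = 572/(11.6−1) ≈ 53.8.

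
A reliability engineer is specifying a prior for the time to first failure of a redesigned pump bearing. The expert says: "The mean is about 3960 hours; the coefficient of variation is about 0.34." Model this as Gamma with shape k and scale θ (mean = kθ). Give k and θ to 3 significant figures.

For Gamma(k, scale θ): mean = kθ, variance = kθ², so CV = 1/√k.
CV = 0.34, hence k = 1/CV² = 8.65.
Then θ = mean/k = 3960/8.65 = 458.

k ≈ 8.65, θ ≈ 458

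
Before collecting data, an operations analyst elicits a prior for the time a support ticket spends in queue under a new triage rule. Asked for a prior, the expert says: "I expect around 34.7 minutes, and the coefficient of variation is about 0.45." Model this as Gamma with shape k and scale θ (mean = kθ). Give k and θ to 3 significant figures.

k ≈ 4.94, θ ≈ 7.03

For Gamma(k, scale θ): mean = kθ, variance = kθ², so CV = 1/√k.
CV = 0.45, hence k = 1/CV² = 4.94.
Then θ = mean/k = 34.7/4.94 = 7.03.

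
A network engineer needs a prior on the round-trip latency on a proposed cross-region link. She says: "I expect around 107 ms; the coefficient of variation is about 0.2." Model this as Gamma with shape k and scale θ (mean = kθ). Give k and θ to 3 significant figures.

For Gamma(k, scale θ): mean = kθ, variance = kθ², so CV = 1/√k.
CV = 0.2, hence k = 1/CV² = 25.
Then θ = mean/k = 107/25 = 4.28.

k ≈ 25, θ ≈ 4.28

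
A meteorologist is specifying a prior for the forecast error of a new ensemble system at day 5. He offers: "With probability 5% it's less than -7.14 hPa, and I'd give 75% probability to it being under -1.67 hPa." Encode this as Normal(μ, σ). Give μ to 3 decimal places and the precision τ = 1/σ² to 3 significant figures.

For Normal(μ,σ), the p-quantile is μ + z_p·σ. Here z_{0.05} = -1.645, z_{0.75} = 0.6745.
So -7.14 = μ − 1.645σ and -1.67 = μ + 0.6745σ.
Subtracting: σ = (-1.67 − -7.14)/(0.6745 − (-1.645)) = 2.358.
Then μ = -7.14 − (-1.645)·2.358 = -3.261.
Precision τ = 1/σ² = 1/2.358² = 0.18.

μ = -3.261, τ = 0.18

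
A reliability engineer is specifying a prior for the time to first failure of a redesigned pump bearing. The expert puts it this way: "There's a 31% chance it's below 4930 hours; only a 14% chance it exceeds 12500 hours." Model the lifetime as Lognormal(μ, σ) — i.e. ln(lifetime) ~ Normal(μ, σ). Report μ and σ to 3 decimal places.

μ ≈ 8.796, σ ≈ 0.590

If T ~ Lognormal(μ,σ) then ln T ~ Normal(μ,σ), so the p-quantile of ln T is μ + z_p·σ.
ln(4930) = 8.503 and ln(12500) = 9.433; z_{0.31} = -0.4959, z_{0.86} = 1.08.
σ = (9.433 − 8.503)/(1.08 − (-0.4959)) = 0.590.
μ = 8.503 − (-0.4959)·0.590 = 8.796.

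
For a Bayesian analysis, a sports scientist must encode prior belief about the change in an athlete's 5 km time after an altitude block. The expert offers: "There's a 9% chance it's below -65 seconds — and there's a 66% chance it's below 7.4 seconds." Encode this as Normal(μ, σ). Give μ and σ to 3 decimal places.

μ = -9.633, σ = 41.295

For Normal(μ,σ), the p-quantile is μ + z_p·σ. Here z_{0.09} = -1.341, z_{0.66} = 0.4125.
So -65 = μ − 1.341σ and 7.4 = μ + 0.4125σ.
Subtracting: σ = (7.4 − -65)/(0.4125 − (-1.341)) = 41.295.
Then μ = -65 − (-1.341)·41.295 = -9.633.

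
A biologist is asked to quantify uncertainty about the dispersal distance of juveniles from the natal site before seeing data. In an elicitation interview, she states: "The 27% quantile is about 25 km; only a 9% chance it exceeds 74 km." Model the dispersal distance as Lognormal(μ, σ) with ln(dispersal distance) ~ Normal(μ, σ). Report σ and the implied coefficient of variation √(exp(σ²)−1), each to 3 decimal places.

If T ~ Lognormal(μ,σ) then ln T ~ Normal(μ,σ), so the p-quantile of ln T is μ + z_p·σ.
ln(25) = 3.219 and ln(74) = 4.304; z_{0.27} = -0.6128, z_{0.91} = 1.341.
σ = (4.304 − 3.219)/(1.341 − (-0.6128)) = 0.555.
μ = 3.219 − (-0.6128)·0.555 = 3.559.
CV = √(exp(σ²)−1) = √(exp(0.3086)−1) = 0.601.

σ ≈ 0.555, CV ≈ 0.601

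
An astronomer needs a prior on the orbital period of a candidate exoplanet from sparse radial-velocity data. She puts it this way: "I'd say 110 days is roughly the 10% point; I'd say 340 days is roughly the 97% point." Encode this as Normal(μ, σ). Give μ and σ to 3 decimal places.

The p-quantile of Normal(μ,σ) is μ + z_p·σ, with z_{0.1} = -1.282 and z_{0.97} = 1.881.
Eliminate σ: μ = (z₂·x₁ − z₁·x₂)/(z₂ − z₁) = (1.881·110 − (-1.282)·340)/3.162 = 203.208.
Then σ = (x₂ − x₁)/(z₂ − z₁) = (340 − 110)/3.162 = 72.731.

μ = 203.208, σ = 72.731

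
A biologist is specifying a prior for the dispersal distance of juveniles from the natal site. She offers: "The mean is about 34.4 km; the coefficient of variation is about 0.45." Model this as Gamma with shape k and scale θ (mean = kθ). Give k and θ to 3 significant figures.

For Gamma(k, scale θ): mean = kθ, variance = kθ², so CV = 1/√k.
CV = 0.45, hence k = 1/CV² = 4.94.
Then θ = mean/k = 34.4/4.94 = 6.97.

k ≈ 4.94, θ ≈ 6.97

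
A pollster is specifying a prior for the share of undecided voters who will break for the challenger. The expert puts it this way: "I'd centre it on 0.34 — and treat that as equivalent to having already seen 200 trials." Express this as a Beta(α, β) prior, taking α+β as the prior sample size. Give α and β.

Under the effective-sample-size interpretation, Beta(α, β) has prior mean α/(α+β) and prior sample size α+β.
So α+β = 200 and α/(α+β) = 0.34, giving α = 0.34·200 = 68 and β = 200 − 68 = 132.

α = 68, β = 132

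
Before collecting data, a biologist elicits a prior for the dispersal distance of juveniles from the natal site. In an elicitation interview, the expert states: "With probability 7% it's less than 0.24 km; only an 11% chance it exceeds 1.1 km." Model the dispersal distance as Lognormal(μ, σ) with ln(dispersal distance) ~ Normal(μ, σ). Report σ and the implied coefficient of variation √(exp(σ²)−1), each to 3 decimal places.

σ ≈ 0.563, CV ≈ 0.611

If T ~ Lognormal(μ,σ) then ln T ~ Normal(μ,σ), so the p-quantile of ln T is μ + z_p·σ.
ln(0.24) = -1.427 and ln(1.1) = 0.09531; z_{0.07} = -1.476, z_{0.89} = 1.227.
σ = (0.09531 − -1.427)/(1.227 − (-1.476)) = 0.563.
μ = -1.427 − (-1.476)·0.563 = -0.596.
CV = √(exp(σ²)−1) = √(exp(0.3174)−1) = 0.611.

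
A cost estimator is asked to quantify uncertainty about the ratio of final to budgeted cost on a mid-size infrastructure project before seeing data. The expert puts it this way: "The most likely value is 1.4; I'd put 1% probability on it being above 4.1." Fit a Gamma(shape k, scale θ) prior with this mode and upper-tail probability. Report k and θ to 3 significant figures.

Gamma(k,θ) with k>1 has mode (k−1)θ, so θ = 1.4/(k−1).
Need P(X < 4.1) = 0.99 with θ tied to k this way. Start at k = 2, θ = 1.4: P(X<4.1) ≈ 0.790.
Too low — raise k to concentrate. Iterating converges to k ≈ 4.92.
Then θ = 1.4/(4.92−1) ≈ 0.357.

k ≈ 4.92, θ ≈ 0.357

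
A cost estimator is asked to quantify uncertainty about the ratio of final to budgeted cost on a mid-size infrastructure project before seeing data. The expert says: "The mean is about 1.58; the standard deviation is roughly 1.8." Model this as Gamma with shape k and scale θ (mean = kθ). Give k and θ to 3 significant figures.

k ≈ 0.77, θ ≈ 2.05

For Gamma(k, scale θ): mean = kθ, variance = kθ², so CV = 1/√k.
CV = SD/mean = 1.8/1.58 = 1.139, hence k = 1/CV² = 0.77.
Then θ = mean/k = 1.58/0.77 = 2.05.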